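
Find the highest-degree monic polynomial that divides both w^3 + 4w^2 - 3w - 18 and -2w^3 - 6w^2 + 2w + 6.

Euclidean algorithm in ℚ[w]:
  w^3 + 4w^2 - 3w - 18 = (-1/2)(-2w^3 - 6w^2 + 2w + 6) + (w^2 - 2w - 15)
  -2w^3 - 6w^2 + 2w + 6 = (-2w - 10)(w^2 - 2w - 15) + (-48w - 144)
  w^2 - 2w - 15 = (-(1/48)w + 5/48)(-48w - 144) + (0)
Last nonzero remainder: -48w - 144. Dividing through by -48 gives the monic gcd w + 3.

w + 3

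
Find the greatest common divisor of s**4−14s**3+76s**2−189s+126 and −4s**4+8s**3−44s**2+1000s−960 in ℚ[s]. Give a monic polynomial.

s**2−7s+6

Euclidean algorithm in ℚ[s]:
  s**4−14s**3+76s**2−189s+126 = (−1/4)(−4s**4+8s**3−44s**2+1000s−960) + (−12s**3+65s**2+61s−114)
  −4s**4+8s**3−44s**2+1000s−960 = ((1/3)s+41/36)(−12s**3+65s**2+61s−114) + (−(4981/36)s**2+(34867/36)s−4981/6)
  −12s**3+65s**2+61s−114 = ((432/4981)s+684/4981)(−(4981/36)s**2+(34867/36)s−4981/6) + (0)
Last nonzero remainder: −(4981/36)s**2+(34867/36)s−4981/6. Dividing through by −4981/36 gives the monic gcd s**2−7s+6.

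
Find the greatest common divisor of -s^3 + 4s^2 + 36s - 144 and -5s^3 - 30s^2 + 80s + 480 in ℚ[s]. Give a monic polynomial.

s^2 + 2s - 24

By polynomial division,
  -s^3 + 4s^2 + 36s - 144 = (1/5)(-5s^3 - 30s^2 + 80s + 480) + (10s^2 + 20s - 240)
  -5s^3 - 30s^2 + 80s + 480 = (-(1/2)s - 2)(10s^2 + 20s - 240) + (0)
Last nonzero remainder: 10s^2 + 20s - 240. Dividing through by 10 gives the monic gcd s^2 + 2s - 24.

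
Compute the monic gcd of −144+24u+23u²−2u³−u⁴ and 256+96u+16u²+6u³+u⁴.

Apply the Euclidean algorithm:
  −u⁴−2u³+23u²+24u−144 = (−1)(u⁴+6u³+16u²+96u+256) + (4u³+39u²+120u+112)
  u⁴+6u³+16u²+96u+256 = ((1/4)u−15/16)(4u³+39u²+120u+112) + ((361/16)u²+(361/2)u+361)
  4u³+39u²+120u+112 = ((64/361)u+112/361)((361/16)u²+(361/2)u+361) + (0)
Last nonzero remainder: (361/16)u²+(361/2)u+361. Dividing through by 361/16 gives the monic gcd u²+8u+16.

16+8u+u²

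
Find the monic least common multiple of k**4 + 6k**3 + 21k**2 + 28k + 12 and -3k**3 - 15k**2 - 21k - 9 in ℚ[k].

Repeated division with remainder:
  k**4 + 6k**3 + 21k**2 + 28k + 12 = (-(1/3)k - 1/3)(-3k**3 - 15k**2 - 21k - 9) + (9k**2 + 18k + 9)
  -3k**3 - 15k**2 - 21k - 9 = (-(1/3)k - 1)(9k**2 + 18k + 9) + (0)
Last nonzero remainder: 9k**2 + 18k + 9. Dividing through by 9 gives the monic gcd k**2 + 2k + 1.
Then lcm(f, g) = f·g / gcd(f, g); expanding and making the result monic gives the answer.

k**5 + 9k**4 + 39k**3 + 91k**2 + 96k + 36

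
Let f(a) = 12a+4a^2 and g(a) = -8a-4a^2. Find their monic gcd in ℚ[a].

a

By polynomial division,
  4a^2+12a = (-1)(-4a^2-8a) + (4a)
  -4a^2-8a = (-a-2)(4a) + (0)
Last nonzero remainder: 4a. Dividing through by 4 gives the monic gcd a.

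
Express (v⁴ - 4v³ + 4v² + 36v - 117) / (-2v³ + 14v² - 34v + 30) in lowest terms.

(-v³ + v² - v - 39)/(2v² - 8v + 10)

Apply the Euclidean algorithm:
  v⁴ - 4v³ + 4v² + 36v - 117 = (-(1/2)v - 3/2)(-2v³ + 14v² - 34v + 30) + (8v² - 72)
  -2v³ + 14v² - 34v + 30 = (-(1/4)v + 7/4)(8v² - 72) + (-52v + 156)
  8v² - 72 = (-(2/13)v - 6/13)(-52v + 156) + (0)
Last nonzero remainder: -52v + 156. Dividing through by -52 gives the monic gcd v - 3.
Cancel v - 3 from numerator and denominator to get the reduced form.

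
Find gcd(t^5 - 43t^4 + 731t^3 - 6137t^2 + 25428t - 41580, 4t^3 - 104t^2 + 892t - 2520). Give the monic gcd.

t^3 - 26t^2 + 223t - 630

By polynomial division,
  t^5 - 43t^4 + 731t^3 - 6137t^2 + 25428t - 41580 = ((1/4)t^2 - (17/4)t + 33/2)(4t^3 - 104t^2 + 892t - 2520) + (0)
Last nonzero remainder: 4t^3 - 104t^2 + 892t - 2520. Dividing through by 4 gives the monic gcd t^3 - 26t^2 + 223t - 630.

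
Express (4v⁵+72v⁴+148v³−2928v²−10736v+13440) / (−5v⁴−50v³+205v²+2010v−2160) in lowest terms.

(−4v²−68v−280)/(5v+45)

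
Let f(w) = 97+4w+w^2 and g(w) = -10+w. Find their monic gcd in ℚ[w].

Euclidean algorithm in ℚ[w]:
  w^2+4w+97 = (w+14)(w-10) + (237)
  w-10 = ((1/237)w-10/237)(237) + (0)
The last nonzero remainder is the constant 237, so the polynomials are coprime and gcd = 1.

1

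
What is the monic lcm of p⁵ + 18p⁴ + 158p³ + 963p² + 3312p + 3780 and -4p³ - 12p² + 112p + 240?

p⁶ + 13p⁵ + 68p⁴ + 173p³ - 1503p² - 12780p - 18900

Euclidean algorithm in ℚ[p]:
  p⁵ + 18p⁴ + 158p³ + 963p² + 3312p + 3780 = (-(1/4)p² - (15/4)p - 141/4)(-4p³ - 12p² + 112p + 240) + (1020p² + 8160p + 12240)
  -4p³ - 12p² + 112p + 240 = (-(1/255)p + 1/51)(1020p² + 8160p + 12240) + (0)
Last nonzero remainder: 1020p² + 8160p + 12240. Dividing through by 1020 gives the monic gcd p² + 8p + 12.
Then lcm(f, g) = f·g / gcd(f, g); expanding and making the result monic gives the answer.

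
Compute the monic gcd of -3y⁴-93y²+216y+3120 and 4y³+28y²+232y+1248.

Apply the Euclidean algorithm:
  -3y⁴-93y²+216y+3120 = (-(3/4)y+21/4)(4y³+28y²+232y+1248) + (-66y²-66y-3432)
  4y³+28y²+232y+1248 = (-(2/33)y-4/11)(-66y²-66y-3432) + (0)
Last nonzero remainder: -66y²-66y-3432. Dividing through by -66 gives the monic gcd y²+y+52.

y²+y+52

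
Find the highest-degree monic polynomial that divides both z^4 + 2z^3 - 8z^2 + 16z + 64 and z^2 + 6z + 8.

By polynomial division,
  z^4 + 2z^3 - 8z^2 + 16z + 64 = (z^2 - 4z + 8)(z^2 + 6z + 8) + (0)
The last nonzero remainder z^2 + 6z + 8 is already monic.

z^2 + 6z + 8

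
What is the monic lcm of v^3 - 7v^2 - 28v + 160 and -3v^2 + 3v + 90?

v^4 - 13v^3 + 14v^2 + 328v - 960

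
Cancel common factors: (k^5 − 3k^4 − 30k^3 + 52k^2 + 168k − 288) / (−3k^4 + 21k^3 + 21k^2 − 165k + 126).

Euclidean algorithm in ℚ[k]:
  k^5 − 3k^4 − 30k^3 + 52k^2 + 168k − 288 = (−(1/3)k − 4/3)(−3k^4 + 21k^3 + 21k^2 − 165k + 126) + (5k^3 + 25k^2 − 10k − 120)
  −3k^4 + 21k^3 + 21k^2 − 165k + 126 = (−(3/5)k + 36/5)(5k^3 + 25k^2 − 10k − 120) + (−165k^2 − 165k + 990)
  5k^3 + 25k^2 − 10k − 120 = (−(1/33)k − 4/33)(−165k^2 − 165k + 990) + (0)
Last nonzero remainder: −165k^2 − 165k + 990. Dividing through by −165 gives the monic gcd k^2 + k − 6.
Cancel k^2 + k − 6 from numerator and denominator to get the reduced form.

(−k^3 + 4k^2 + 20k − 48)/(3k^2 − 24k + 21)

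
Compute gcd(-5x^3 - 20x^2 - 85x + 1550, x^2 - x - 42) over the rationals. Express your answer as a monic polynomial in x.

By polynomial division,
  -5x^3 - 20x^2 - 85x + 1550 = (-5x - 25)(x^2 - x - 42) + (-320x + 500)
  x^2 - x - 42 = (-(1/320)x - 9/5120)(-320x + 500) + (-10527/256)
  -320x + 500 = ((81920/10527)x - 128000/10527)(-10527/256) + (0)
The last nonzero remainder is the constant -10527/256, so the polynomials are coprime and gcd = 1.

1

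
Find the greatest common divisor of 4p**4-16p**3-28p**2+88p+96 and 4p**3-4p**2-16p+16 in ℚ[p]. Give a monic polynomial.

Repeated division with remainder:
  4p**4-16p**3-28p**2+88p+96 = (p-3)(4p**3-4p**2-16p+16) + (-24p**2+24p+144)
  4p**3-4p**2-16p+16 = (-(1/6)p)(-24p**2+24p+144) + (8p+16)
  -24p**2+24p+144 = (-3p+9)(8p+16) + (0)
Last nonzero remainder: 8p+16. Dividing through by 8 gives the monic gcd p+2.

p+2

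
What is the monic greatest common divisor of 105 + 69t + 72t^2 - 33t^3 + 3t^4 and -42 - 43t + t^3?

-7 + t

By polynomial division,
  3t^4 - 33t^3 + 72t^2 + 69t + 105 = (3t - 33)(t^3 - 43t - 42) + (201t^2 - 1224t - 1281)
  t^3 - 43t - 42 = ((1/201)t + 136/4489)(201t^2 - 1224t - 1281) + ((2046/4489)t - 14322/4489)
  201t^2 - 1224t - 1281 = ((300763/682)t + 273829/682)((2046/4489)t - 14322/4489) + (0)
Last nonzero remainder: (2046/4489)t - 14322/4489. Dividing through by 2046/4489 gives the monic gcd t - 7.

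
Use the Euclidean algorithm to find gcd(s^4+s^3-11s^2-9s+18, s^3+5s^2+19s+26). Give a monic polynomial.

By polynomial division,
  s^4+s^3-11s^2-9s+18 = (s-4)(s^3+5s^2+19s+26) + (-10s^2+41s+122)
  s^3+5s^2+19s+26 = (-(1/10)s-91/100)(-10s^2+41s+122) + ((6851/100)s+6851/50)
  -10s^2+41s+122 = (-(1000/6851)s+6100/6851)((6851/100)s+6851/50) + (0)
Last nonzero remainder: (6851/100)s+6851/50. Dividing through by 6851/100 gives the monic gcd s+2.

s+2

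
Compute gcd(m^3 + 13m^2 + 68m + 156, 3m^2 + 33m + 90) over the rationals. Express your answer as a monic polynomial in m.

m + 6

Euclidean algorithm in ℚ[m]:
  m^3 + 13m^2 + 68m + 156 = ((1/3)m + 2/3)(3m^2 + 33m + 90) + (16m + 96)
  3m^2 + 33m + 90 = ((3/16)m + 15/16)(16m + 96) + (0)
Last nonzero remainder: 16m + 96. Dividing through by 16 gives the monic gcd m + 6.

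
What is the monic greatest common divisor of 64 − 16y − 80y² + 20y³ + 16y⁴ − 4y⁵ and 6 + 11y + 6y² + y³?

2 + 3y + y²

Apply the Euclidean algorithm:
  −4y⁵ + 16y⁴ + 20y³ − 80y² − 16y + 64 = (−4y² + 40y − 176)(y³ + 6y² + 11y + 6) + (560y² + 1680y + 1120)
  y³ + 6y² + 11y + 6 = ((1/560)y + 3/560)(560y² + 1680y + 1120) + (0)
Last nonzero remainder: 560y² + 1680y + 1120. Dividing through by 560 gives the monic gcd y² + 3y + 2.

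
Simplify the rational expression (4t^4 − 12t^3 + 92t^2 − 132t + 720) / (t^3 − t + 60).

(4t^2 + 4t + 48)/(t + 4)

Euclidean algorithm in ℚ[t]:
  4t^4 − 12t^3 + 92t^2 − 132t + 720 = (4t − 12)(t^3 − t + 60) + (96t^2 − 384t + 1440)
  t^3 − t + 60 = ((1/96)t + 1/24)(96t^2 − 384t + 1440) + (0)
Last nonzero remainder: 96t^2 − 384t + 1440. Dividing through by 96 gives the monic gcd t^2 − 4t + 15.
Cancel t^2 − 4t + 15 from numerator and denominator to get the reduced form.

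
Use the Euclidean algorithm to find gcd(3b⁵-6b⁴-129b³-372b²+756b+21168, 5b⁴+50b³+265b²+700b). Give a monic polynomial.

b²+5b+28

Euclidean algorithm in ℚ[b]:
  3b⁵-6b⁴-129b³-372b²+756b+21168 = ((3/5)b-36/5)(5b⁴+50b³+265b²+700b) + (72b³+1116b²+5796b+21168)
  5b⁴+50b³+265b²+700b = ((5/72)b-55/144)(72b³+1116b²+5796b+21168) + ((1155/4)b²+(5775/4)b+8085)
  72b³+1116b²+5796b+21168 = ((96/385)b+144/55)((1155/4)b²+(5775/4)b+8085) + (0)
Last nonzero remainder: (1155/4)b²+(5775/4)b+8085. Dividing through by 1155/4 gives the monic gcd b²+5b+28.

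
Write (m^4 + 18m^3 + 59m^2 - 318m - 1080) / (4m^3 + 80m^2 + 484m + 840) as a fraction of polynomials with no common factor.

(m^2 + 5m - 36)/(4m + 28)

Euclidean algorithm in ℚ[m]:
  m^4 + 18m^3 + 59m^2 - 318m - 1080 = ((1/4)m - 1/2)(4m^3 + 80m^2 + 484m + 840) + (-22m^2 - 286m - 660)
  4m^3 + 80m^2 + 484m + 840 = (-(2/11)m - 14/11)(-22m^2 - 286m - 660) + (0)
Last nonzero remainder: -22m^2 - 286m - 660. Dividing through by -22 gives the monic gcd m^2 + 13m + 30.
Cancel m^2 + 13m + 30 from numerator and denominator to get the reduced form.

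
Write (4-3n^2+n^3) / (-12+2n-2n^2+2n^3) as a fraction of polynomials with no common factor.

(-2-n+n^2)/(6+2n+2n^2)

Repeated division with remainder:
  n^3-3n^2+4 = (1/2)(2n^3-2n^2+2n-12) + (-2n^2-n+10)
  2n^3-2n^2+2n-12 = (-n+3/2)(-2n^2-n+10) + ((27/2)n-27)
  -2n^2-n+10 = (-(4/27)n-10/27)((27/2)n-27) + (0)
Last nonzero remainder: (27/2)n-27. Dividing through by 27/2 gives the monic gcd n-2.
Cancel n-2 from numerator and denominator to get the reduced form.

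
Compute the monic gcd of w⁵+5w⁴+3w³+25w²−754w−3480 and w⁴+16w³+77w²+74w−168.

Apply the Euclidean algorithm:
  w⁵+5w⁴+3w³+25w²−754w−3480 = (w−11)(w⁴+16w³+77w²+74w−168) + (102w³+798w²+228w−5328)
  w⁴+16w³+77w²+74w−168 = ((1/102)w+139/1734)(102w³+798w²+228w−5328) + ((3120/289)w²+(31200/289)w+74880/289)
  102w³+798w²+228w−5328 = ((4913/520)w−10693/520)((3120/289)w²+(31200/289)w+74880/289) + (0)
Last nonzero remainder: (3120/289)w²+(31200/289)w+74880/289. Dividing through by 3120/289 gives the monic gcd w²+10w+24.

w²+10w+24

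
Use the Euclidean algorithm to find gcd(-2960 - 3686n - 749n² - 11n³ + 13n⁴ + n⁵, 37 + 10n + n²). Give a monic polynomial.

Apply the Euclidean algorithm:
  n⁵ + 13n⁴ - 11n³ - 749n² - 3686n - 2960 = (n³ + 3n² - 78n - 80)(n² + 10n + 37) + (0)
The last nonzero remainder n² + 10n + 37 is already monic.

37 + 10n + n²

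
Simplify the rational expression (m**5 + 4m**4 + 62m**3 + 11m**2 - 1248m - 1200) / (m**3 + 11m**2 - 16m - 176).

(m**3 + 4m**2 + 78m + 75)/(m + 11)

By polynomial division,
  m**5 + 4m**4 + 62m**3 + 11m**2 - 1248m - 1200 = (m**2 - 7m + 155)(m**3 + 11m**2 - 16m - 176) + (-1630m**2 + 26080)
  m**3 + 11m**2 - 16m - 176 = (-(1/1630)m - 11/1630)(-1630m**2 + 26080) + (0)
Last nonzero remainder: -1630m**2 + 26080. Dividing through by -1630 gives the monic gcd m**2 - 16.
Cancel m**2 - 16 from numerator and denominator to get the reduced form.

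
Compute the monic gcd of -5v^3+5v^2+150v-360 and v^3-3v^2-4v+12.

v-3

Repeated division with remainder:
  -5v^3+5v^2+150v-360 = (-5)(v^3-3v^2-4v+12) + (-10v^2+130v-300)
  v^3-3v^2-4v+12 = (-(1/10)v-1)(-10v^2+130v-300) + (96v-288)
  -10v^2+130v-300 = (-(5/48)v+25/24)(96v-288) + (0)
Last nonzero remainder: 96v-288. Dividing through by 96 gives the monic gcd v-3.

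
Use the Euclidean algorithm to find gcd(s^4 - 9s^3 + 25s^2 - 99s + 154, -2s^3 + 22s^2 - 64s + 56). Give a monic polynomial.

s^2 - 9s + 14

Euclidean algorithm in ℚ[s]:
  s^4 - 9s^3 + 25s^2 - 99s + 154 = (-(1/2)s - 1)(-2s^3 + 22s^2 - 64s + 56) + (15s^2 - 135s + 210)
  -2s^3 + 22s^2 - 64s + 56 = (-(2/15)s + 4/15)(15s^2 - 135s + 210) + (0)
Last nonzero remainder: 15s^2 - 135s + 210. Dividing through by 15 gives the monic gcd s^2 - 9s + 14.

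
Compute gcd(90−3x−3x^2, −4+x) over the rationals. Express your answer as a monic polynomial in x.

1

Repeated division with remainder:
  −3x^2−3x+90 = (−3x−15)(x−4) + (30)
  x−4 = ((1/30)x−2/15)(30) + (0)
The last nonzero remainder is the constant 30, so the polynomials are coprime and gcd = 1.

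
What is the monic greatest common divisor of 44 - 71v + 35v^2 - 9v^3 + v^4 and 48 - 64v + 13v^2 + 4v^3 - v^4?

4 - 5v + v^2

Repeated division with remainder:
  v^4 - 9v^3 + 35v^2 - 71v + 44 = (-1)(-v^4 + 4v^3 + 13v^2 - 64v + 48) + (-5v^3 + 48v^2 - 135v + 92)
  -v^4 + 4v^3 + 13v^2 - 64v + 48 = ((1/5)v + 28/25)(-5v^3 + 48v^2 - 135v + 92) + (-(344/25)v^2 + (344/5)v - 1376/25)
  -5v^3 + 48v^2 - 135v + 92 = ((125/344)v - 575/344)(-(344/25)v^2 + (344/5)v - 1376/25) + (0)
Last nonzero remainder: -(344/25)v^2 + (344/5)v - 1376/25. Dividing through by -344/25 gives the monic gcd v^2 - 5v + 4.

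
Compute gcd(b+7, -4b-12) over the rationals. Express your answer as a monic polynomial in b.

Repeated division with remainder:
  b+7 = (-1/4)(-4b-12) + (4)
  -4b-12 = (-b-3)(4) + (0)
The last nonzero remainder is the constant 4, so the polynomials are coprime and gcd = 1.

1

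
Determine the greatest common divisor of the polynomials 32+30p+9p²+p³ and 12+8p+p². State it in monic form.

Apply the Euclidean algorithm:
  p³+9p²+30p+32 = (p+1)(p²+8p+12) + (10p+20)
  p²+8p+12 = ((1/10)p+3/5)(10p+20) + (0)
Last nonzero remainder: 10p+20. Dividing through by 10 gives the monic gcd p+2.

2+p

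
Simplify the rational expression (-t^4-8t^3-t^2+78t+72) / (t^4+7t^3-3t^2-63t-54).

(-t-4)/(t+3)

Repeated division with remainder:
  -t^4-8t^3-t^2+78t+72 = (-1)(t^4+7t^3-3t^2-63t-54) + (-t^3-4t^2+15t+18)
  t^4+7t^3-3t^2-63t-54 = (-t-3)(-t^3-4t^2+15t+18) + (0)
Last nonzero remainder: -t^3-4t^2+15t+18. Dividing through by -1 gives the monic gcd t^3+4t^2-15t-18.
Cancel t^3+4t^2-15t-18 from numerator and denominator to get the reduced form.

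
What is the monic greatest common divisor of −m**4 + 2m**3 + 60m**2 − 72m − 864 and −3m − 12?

m + 4

Apply the Euclidean algorithm:
  −m**4 + 2m**3 + 60m**2 − 72m − 864 = ((1/3)m**3 − 2m**2 − 12m + 72)(−3m − 12) + (0)
Last nonzero remainder: −3m − 12. Dividing through by −3 gives the monic gcd m + 4.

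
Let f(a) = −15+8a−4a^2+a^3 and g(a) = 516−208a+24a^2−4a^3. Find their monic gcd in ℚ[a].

Euclidean algorithm in ℚ[a]:
  a^3−4a^2+8a−15 = (−1/4)(−4a^3+24a^2−208a+516) + (2a^2−44a+114)
  −4a^3+24a^2−208a+516 = (−2a−32)(2a^2−44a+114) + (−1388a+4164)
  2a^2−44a+114 = (−(1/694)a+19/694)(−1388a+4164) + (0)
Last nonzero remainder: −1388a+4164. Dividing through by −1388 gives the monic gcd a−3.

−3+a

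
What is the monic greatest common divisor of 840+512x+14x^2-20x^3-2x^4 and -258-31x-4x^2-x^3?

6+x

Repeated division with remainder:
  -2x^4-20x^3+14x^2+512x+840 = (2x+12)(-x^3-4x^2-31x-258) + (124x^2+1400x+3936)
  -x^3-4x^2-31x-258 = (-(1/124)x+113/1922)(124x^2+1400x+3936) + (-(78387/961)x-470322/961)
  124x^2+1400x+3936 = (-(119164/78387)x-630416/78387)(-(78387/961)x-470322/961) + (0)
Last nonzero remainder: -(78387/961)x-470322/961. Dividing through by -78387/961 gives the monic gcd x+6.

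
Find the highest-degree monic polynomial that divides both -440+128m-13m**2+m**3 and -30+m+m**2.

-5+m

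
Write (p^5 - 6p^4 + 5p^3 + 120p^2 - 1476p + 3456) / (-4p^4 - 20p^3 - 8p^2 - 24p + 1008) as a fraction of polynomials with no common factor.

(-p^3 + 9p^2 - 50p + 192)/(4p^2 + 8p + 56)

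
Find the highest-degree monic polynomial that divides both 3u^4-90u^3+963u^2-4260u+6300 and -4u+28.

u-7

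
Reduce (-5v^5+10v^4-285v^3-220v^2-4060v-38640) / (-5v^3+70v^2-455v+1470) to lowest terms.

Repeated division with remainder:
  -5v^5+10v^4-285v^3-220v^2-4060v-38640 = (v^2+12v+134)(-5v^3+70v^2-455v+1470) + (-5610v^2+39270v-235620)
  -5v^3+70v^2-455v+1470 = ((1/1122)v-7/1122)(-5610v^2+39270v-235620) + (0)
Last nonzero remainder: -5610v^2+39270v-235620. Dividing through by -5610 gives the monic gcd v^2-7v+42.
Cancel v^2-7v+42 from numerator and denominator to get the reduced form.

(v^3+5v^2+50v+184)/(v-7)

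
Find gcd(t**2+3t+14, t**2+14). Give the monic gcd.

Repeated division with remainder:
  t**2+3t+14 = (t**2+14) + (3t)
  t**2+14 = ((1/3)t)(3t) + (14)
  3t = ((3/14)t)(14) + (0)
The last nonzero remainder is the constant 14, so the polynomials are coprime and gcd = 1.

1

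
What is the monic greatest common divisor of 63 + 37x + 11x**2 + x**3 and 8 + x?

1

Euclidean algorithm in ℚ[x]:
  x**3 + 11x**2 + 37x + 63 = (x**2 + 3x + 13)(x + 8) + (−41)
  x + 8 = (−(1/41)x − 8/41)(−41) + (0)
The last nonzero remainder is the constant −41, so the polynomials are coprime and gcd = 1.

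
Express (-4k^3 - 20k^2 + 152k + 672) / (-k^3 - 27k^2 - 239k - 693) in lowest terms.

(4k^2 - 8k - 96)/(k^2 + 20k + 99)

By polynomial division,
  -4k^3 - 20k^2 + 152k + 672 = (4)(-k^3 - 27k^2 - 239k - 693) + (88k^2 + 1108k + 3444)
  -k^3 - 27k^2 - 239k - 693 = (-(1/88)k - 317/1936)(88k^2 + 1108k + 3444) + (-(8925/484)k - 62475/484)
  88k^2 + 1108k + 3444 = (-(42592/8925)k - 79376/2975)(-(8925/484)k - 62475/484) + (0)
Last nonzero remainder: -(8925/484)k - 62475/484. Dividing through by -8925/484 gives the monic gcd k + 7.
Cancel k + 7 from numerator and denominator to get the reduced form.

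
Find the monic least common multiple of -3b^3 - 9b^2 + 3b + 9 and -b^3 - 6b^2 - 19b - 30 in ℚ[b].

Repeated division with remainder:
  -3b^3 - 9b^2 + 3b + 9 = (3)(-b^3 - 6b^2 - 19b - 30) + (9b^2 + 60b + 99)
  -b^3 - 6b^2 - 19b - 30 = (-(1/9)b + 2/27)(9b^2 + 60b + 99) + (-(112/9)b - 112/3)
  9b^2 + 60b + 99 = (-(81/112)b - 297/112)(-(112/9)b - 112/3) + (0)
Last nonzero remainder: -(112/9)b - 112/3. Dividing through by -112/9 gives the monic gcd b + 3.
Then lcm(f, g) = f·g / gcd(f, g); expanding and making the result monic gives the answer.

b^5 + 6b^4 + 18b^3 + 24b^2 - 19b - 30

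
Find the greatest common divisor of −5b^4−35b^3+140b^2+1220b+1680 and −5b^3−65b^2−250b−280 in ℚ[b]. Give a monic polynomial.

b^3+13b^2+50b+56

Euclidean algorithm in ℚ[b]:
  −5b^4−35b^3+140b^2+1220b+1680 = (b−6)(−5b^3−65b^2−250b−280) + (0)
Last nonzero remainder: −5b^3−65b^2−250b−280. Dividing through by −5 gives the monic gcd b^3+13b^2+50b+56.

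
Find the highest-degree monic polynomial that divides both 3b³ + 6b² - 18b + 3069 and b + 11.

b + 11

Euclidean algorithm in ℚ[b]:
  3b³ + 6b² - 18b + 3069 = (3b² - 27b + 279)(b + 11) + (0)
The last nonzero remainder b + 11 is already monic.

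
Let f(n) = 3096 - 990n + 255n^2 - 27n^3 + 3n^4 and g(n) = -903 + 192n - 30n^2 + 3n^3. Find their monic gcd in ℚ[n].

Repeated division with remainder:
  3n^4 - 27n^3 + 255n^2 - 990n + 3096 = (n + 1)(3n^3 - 30n^2 + 192n - 903) + (93n^2 - 279n + 3999)
  3n^3 - 30n^2 + 192n - 903 = ((1/31)n - 7/31)(93n^2 - 279n + 3999) + (0)
Last nonzero remainder: 93n^2 - 279n + 3999. Dividing through by 93 gives the monic gcd n^2 - 3n + 43.

43 - 3n + n^2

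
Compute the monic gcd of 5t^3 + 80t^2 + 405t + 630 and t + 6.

Apply the Euclidean algorithm:
  5t^3 + 80t^2 + 405t + 630 = (5t^2 + 50t + 105)(t + 6) + (0)
The last nonzero remainder t + 6 is already monic.

t + 6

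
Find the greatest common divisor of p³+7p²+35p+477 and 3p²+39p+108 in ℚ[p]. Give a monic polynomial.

p+9

Apply the Euclidean algorithm:
  p³+7p²+35p+477 = ((1/3)p-2)(3p²+39p+108) + (77p+693)
  3p²+39p+108 = ((3/77)p+12/77)(77p+693) + (0)
Last nonzero remainder: 77p+693. Dividing through by 77 gives the monic gcd p+9.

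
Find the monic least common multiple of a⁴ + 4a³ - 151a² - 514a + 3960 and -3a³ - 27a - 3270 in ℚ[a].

a⁶ - 6a⁵ - 82a⁴ + 1432a³ - 7359a² - 95626a + 431640

Repeated division with remainder:
  a⁴ + 4a³ - 151a² - 514a + 3960 = (-(1/3)a - 4/3)(-3a³ - 27a - 3270) + (-160a² - 1640a - 400)
  -3a³ - 27a - 3270 = ((3/160)a - 123/640)(-160a² - 1640a - 400) + (-(5355/16)a - 26775/8)
  -160a² - 1640a - 400 = ((512/1071)a + 128/1071)(-(5355/16)a - 26775/8) + (0)
Last nonzero remainder: -(5355/16)a - 26775/8. Dividing through by -5355/16 gives the monic gcd a + 10.
Then lcm(f, g) = f·g / gcd(f, g); expanding and making the result monic gives the answer.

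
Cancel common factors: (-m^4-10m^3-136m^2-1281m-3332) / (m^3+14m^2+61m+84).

Apply the Euclidean algorithm:
  -m^4-10m^3-136m^2-1281m-3332 = (-m+4)(m^3+14m^2+61m+84) + (-131m^2-1441m-3668)
  m^3+14m^2+61m+84 = (-(1/131)m-3/131)(-131m^2-1441m-3668) + (0)
Last nonzero remainder: -131m^2-1441m-3668. Dividing through by -131 gives the monic gcd m^2+11m+28.
Cancel m^2+11m+28 from numerator and denominator to get the reduced form.

(-m^2+m-119)/(m+3)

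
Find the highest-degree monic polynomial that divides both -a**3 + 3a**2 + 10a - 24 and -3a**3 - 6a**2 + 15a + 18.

Apply the Euclidean algorithm:
  -a**3 + 3a**2 + 10a - 24 = (1/3)(-3a**3 - 6a**2 + 15a + 18) + (5a**2 + 5a - 30)
  -3a**3 - 6a**2 + 15a + 18 = (-(3/5)a - 3/5)(5a**2 + 5a - 30) + (0)
Last nonzero remainder: 5a**2 + 5a - 30. Dividing through by 5 gives the monic gcd a**2 + a - 6.

a**2 + a - 6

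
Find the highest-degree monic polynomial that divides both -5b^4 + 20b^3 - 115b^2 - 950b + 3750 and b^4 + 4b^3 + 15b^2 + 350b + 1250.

By polynomial division,
  -5b^4 + 20b^3 - 115b^2 - 950b + 3750 = (-5)(b^4 + 4b^3 + 15b^2 + 350b + 1250) + (40b^3 - 40b^2 + 800b + 10000)
  b^4 + 4b^3 + 15b^2 + 350b + 1250 = ((1/40)b + 1/8)(40b^3 - 40b^2 + 800b + 10000) + (0)
Last nonzero remainder: 40b^3 - 40b^2 + 800b + 10000. Dividing through by 40 gives the monic gcd b^3 - b^2 + 20b + 250.

b^3 - b^2 + 20b + 250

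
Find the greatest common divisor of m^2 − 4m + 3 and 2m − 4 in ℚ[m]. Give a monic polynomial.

Euclidean algorithm in ℚ[m]:
  m^2 − 4m + 3 = ((1/2)m − 1)(2m − 4) + (−1)
  2m − 4 = (−2m + 4)(−1) + (0)
The last nonzero remainder is the constant −1, so the polynomials are coprime and gcd = 1.

1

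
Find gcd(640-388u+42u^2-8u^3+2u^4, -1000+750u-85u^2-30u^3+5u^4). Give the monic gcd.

Apply the Euclidean algorithm:
  2u^4-8u^3+42u^2-388u+640 = (2/5)(5u^4-30u^3-85u^2+750u-1000) + (4u^3+76u^2-688u+1040)
  5u^4-30u^3-85u^2+750u-1000 = ((5/4)u-125/4)(4u^3+76u^2-688u+1040) + (3150u^2-22050u+31500)
  4u^3+76u^2-688u+1040 = ((2/1575)u+52/1575)(3150u^2-22050u+31500) + (0)
Last nonzero remainder: 3150u^2-22050u+31500. Dividing through by 3150 gives the monic gcd u^2-7u+10.

10-7u+u^2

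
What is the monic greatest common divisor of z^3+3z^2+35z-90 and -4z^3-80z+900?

By polynomial division,
  z^3+3z^2+35z-90 = (-1/4)(-4z^3-80z+900) + (3z^2+15z+135)
  -4z^3-80z+900 = (-(4/3)z+20/3)(3z^2+15z+135) + (0)
Last nonzero remainder: 3z^2+15z+135. Dividing through by 3 gives the monic gcd z^2+5z+45.

z^2+5z+45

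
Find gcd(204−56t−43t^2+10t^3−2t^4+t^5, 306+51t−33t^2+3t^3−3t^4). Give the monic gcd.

−6−t+t^2

By polynomial division,
  t^5−2t^4+10t^3−43t^2−56t+204 = (−(1/3)t+1/3)(−3t^4+3t^3−33t^2+51t+306) + (−2t^3−15t^2+29t+102)
  −3t^4+3t^3−33t^2+51t+306 = ((3/2)t−51/4)(−2t^3−15t^2+29t+102) + (−(1071/4)t^2+(1071/4)t+3213/2)
  −2t^3−15t^2+29t+102 = ((8/1071)t+4/63)(−(1071/4)t^2+(1071/4)t+3213/2) + (0)
Last nonzero remainder: −(1071/4)t^2+(1071/4)t+3213/2. Dividing through by −1071/4 gives the monic gcd t^2−t−6.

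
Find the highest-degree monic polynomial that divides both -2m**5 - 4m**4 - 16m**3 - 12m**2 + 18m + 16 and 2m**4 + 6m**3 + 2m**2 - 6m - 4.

m**3 + m**2 - m - 1

By polynomial division,
  -2m**5 - 4m**4 - 16m**3 - 12m**2 + 18m + 16 = (-m + 1)(2m**4 + 6m**3 + 2m**2 - 6m - 4) + (-20m**3 - 20m**2 + 20m + 20)
  2m**4 + 6m**3 + 2m**2 - 6m - 4 = (-(1/10)m - 1/5)(-20m**3 - 20m**2 + 20m + 20) + (0)
Last nonzero remainder: -20m**3 - 20m**2 + 20m + 20. Dividing through by -20 gives the monic gcd m**3 + m**2 - m - 1.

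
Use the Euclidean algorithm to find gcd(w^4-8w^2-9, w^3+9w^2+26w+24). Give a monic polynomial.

w+3

By polynomial division,
  w^4-8w^2-9 = (w-9)(w^3+9w^2+26w+24) + (47w^2+210w+207)
  w^3+9w^2+26w+24 = ((1/47)w+213/2209)(47w^2+210w+207) + ((2975/2209)w+8925/2209)
  47w^2+210w+207 = ((103823/2975)w+152421/2975)((2975/2209)w+8925/2209) + (0)
Last nonzero remainder: (2975/2209)w+8925/2209. Dividing through by 2975/2209 gives the monic gcd w+3.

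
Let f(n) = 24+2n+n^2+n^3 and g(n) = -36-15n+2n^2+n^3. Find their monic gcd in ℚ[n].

3+n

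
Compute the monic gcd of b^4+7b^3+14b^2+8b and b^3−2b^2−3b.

Apply the Euclidean algorithm:
  b^4+7b^3+14b^2+8b = (b+9)(b^3−2b^2−3b) + (35b^2+35b)
  b^3−2b^2−3b = ((1/35)b−3/35)(35b^2+35b) + (0)
Last nonzero remainder: 35b^2+35b. Dividing through by 35 gives the monic gcd b^2+b.

b^2+b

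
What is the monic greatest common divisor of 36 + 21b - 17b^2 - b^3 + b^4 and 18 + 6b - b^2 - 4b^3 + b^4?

Apply the Euclidean algorithm:
  b^4 - b^3 - 17b^2 + 21b + 36 = (b^4 - 4b^3 - b^2 + 6b + 18) + (3b^3 - 16b^2 + 15b + 18)
  b^4 - 4b^3 - b^2 + 6b + 18 = ((1/3)b + 4/9)(3b^3 - 16b^2 + 15b + 18) + ((10/9)b^2 - (20/3)b + 10)
  3b^3 - 16b^2 + 15b + 18 = ((27/10)b + 9/5)((10/9)b^2 - (20/3)b + 10) + (0)
Last nonzero remainder: (10/9)b^2 - (20/3)b + 10. Dividing through by 10/9 gives the monic gcd b^2 - 6b + 9.

9 - 6b + b^2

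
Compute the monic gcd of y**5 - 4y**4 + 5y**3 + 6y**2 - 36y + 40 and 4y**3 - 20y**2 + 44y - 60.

y**2 - 2y + 5

Apply the Euclidean algorithm:
  y**5 - 4y**4 + 5y**3 + 6y**2 - 36y + 40 = ((1/4)y**2 + (1/4)y - 1/4)(4y**3 - 20y**2 + 44y - 60) + (5y**2 - 10y + 25)
  4y**3 - 20y**2 + 44y - 60 = ((4/5)y - 12/5)(5y**2 - 10y + 25) + (0)
Last nonzero remainder: 5y**2 - 10y + 25. Dividing through by 5 gives the monic gcd y**2 - 2y + 5.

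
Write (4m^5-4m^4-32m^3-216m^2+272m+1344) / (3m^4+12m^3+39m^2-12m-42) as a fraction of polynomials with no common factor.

Repeated division with remainder:
  4m^5-4m^4-32m^3-216m^2+272m+1344 = ((4/3)m-20/3)(3m^4+12m^3+39m^2-12m-42) + (-4m^3+60m^2+248m+1064)
  3m^4+12m^3+39m^2-12m-42 = (-(3/4)m-57/4)(-4m^3+60m^2+248m+1064) + (1080m^2+4320m+15120)
  -4m^3+60m^2+248m+1064 = (-(1/270)m+19/270)(1080m^2+4320m+15120) + (0)
Last nonzero remainder: 1080m^2+4320m+15120. Dividing through by 1080 gives the monic gcd m^2+4m+14.
Cancel m^2+4m+14 from numerator and denominator to get the reduced form.

(4m^3-20m^2-8m+96)/(3m^2-3)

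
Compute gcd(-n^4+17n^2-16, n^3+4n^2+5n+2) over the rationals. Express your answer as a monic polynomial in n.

n+1

Repeated division with remainder:
  -n^4+17n^2-16 = (-n+4)(n^3+4n^2+5n+2) + (6n^2-18n-24)
  n^3+4n^2+5n+2 = ((1/6)n+7/6)(6n^2-18n-24) + (30n+30)
  6n^2-18n-24 = ((1/5)n-4/5)(30n+30) + (0)
Last nonzero remainder: 30n+30. Dividing through by 30 gives the monic gcd n+1.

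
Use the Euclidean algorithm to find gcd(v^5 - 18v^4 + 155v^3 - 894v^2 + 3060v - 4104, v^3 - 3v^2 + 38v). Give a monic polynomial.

v^2 - 3v + 38

Repeated division with remainder:
  v^5 - 18v^4 + 155v^3 - 894v^2 + 3060v - 4104 = (v^2 - 15v + 72)(v^3 - 3v^2 + 38v) + (-108v^2 + 324v - 4104)
  v^3 - 3v^2 + 38v = (-(1/108)v)(-108v^2 + 324v - 4104) + (0)
Last nonzero remainder: -108v^2 + 324v - 4104. Dividing through by -108 gives the monic gcd v^2 - 3v + 38.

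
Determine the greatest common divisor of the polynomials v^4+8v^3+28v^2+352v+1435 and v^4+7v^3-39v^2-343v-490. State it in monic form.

Euclidean algorithm in ℚ[v]:
  v^4+8v^3+28v^2+352v+1435 = (v^4+7v^3-39v^2-343v-490) + (v^3+67v^2+695v+1925)
  v^4+7v^3-39v^2-343v-490 = (v-60)(v^3+67v^2+695v+1925) + (3286v^2+39432v+115010)
  v^3+67v^2+695v+1925 = ((1/3286)v+55/3286)(3286v^2+39432v+115010) + (0)
Last nonzero remainder: 3286v^2+39432v+115010. Dividing through by 3286 gives the monic gcd v^2+12v+35.

v^2+12v+35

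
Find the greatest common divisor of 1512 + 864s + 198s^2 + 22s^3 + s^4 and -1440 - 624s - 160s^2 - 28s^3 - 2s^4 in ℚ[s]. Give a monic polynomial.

Apply the Euclidean algorithm:
  s^4 + 22s^3 + 198s^2 + 864s + 1512 = (-1/2)(-2s^4 - 28s^3 - 160s^2 - 624s - 1440) + (8s^3 + 118s^2 + 552s + 792)
  -2s^4 - 28s^3 - 160s^2 - 624s - 1440 = (-(1/4)s + 3/16)(8s^3 + 118s^2 + 552s + 792) + (-(353/8)s^2 - (1059/2)s - 3177/2)
  8s^3 + 118s^2 + 552s + 792 = (-(64/353)s - 176/353)(-(353/8)s^2 - (1059/2)s - 3177/2) + (0)
Last nonzero remainder: -(353/8)s^2 - (1059/2)s - 3177/2. Dividing through by -353/8 gives the monic gcd s^2 + 12s + 36.

36 + 12s + s^2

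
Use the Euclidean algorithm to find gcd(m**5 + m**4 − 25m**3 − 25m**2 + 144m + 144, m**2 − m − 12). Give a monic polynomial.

By polynomial division,
  m**5 + m**4 − 25m**3 − 25m**2 + 144m + 144 = (m**3 + 2m**2 − 11m − 12)(m**2 − m − 12) + (0)
The last nonzero remainder m**2 − m − 12 is already monic.

m**2 − m − 12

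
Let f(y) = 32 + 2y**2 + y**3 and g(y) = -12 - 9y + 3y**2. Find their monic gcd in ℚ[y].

1

Repeated division with remainder:
  y**3 + 2y**2 + 32 = ((1/3)y + 5/3)(3y**2 - 9y - 12) + (19y + 52)
  3y**2 - 9y - 12 = ((3/19)y - 327/361)(19y + 52) + (12672/361)
  19y + 52 = ((6859/12672)y + 4693/3168)(12672/361) + (0)
The last nonzero remainder is the constant 12672/361, so the polynomials are coprime and gcd = 1.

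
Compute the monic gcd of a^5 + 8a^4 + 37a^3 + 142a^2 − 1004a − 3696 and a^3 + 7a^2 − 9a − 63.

a^2 + 10a + 21

Apply the Euclidean algorithm:
  a^5 + 8a^4 + 37a^3 + 142a^2 − 1004a − 3696 = (a^2 + a + 39)(a^3 + 7a^2 − 9a − 63) + (−59a^2 − 590a − 1239)
  a^3 + 7a^2 − 9a − 63 = (−(1/59)a + 3/59)(−59a^2 − 590a − 1239) + (0)
Last nonzero remainder: −59a^2 − 590a − 1239. Dividing through by −59 gives the monic gcd a^2 + 10a + 21.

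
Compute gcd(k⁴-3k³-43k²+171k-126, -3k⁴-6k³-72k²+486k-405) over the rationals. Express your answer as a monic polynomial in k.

Apply the Euclidean algorithm:
  k⁴-3k³-43k²+171k-126 = (-1/3)(-3k⁴-6k³-72k²+486k-405) + (-5k³-67k²+333k-261)
  -3k⁴-6k³-72k²+486k-405 = ((3/5)k-171/25)(-5k³-67k²+333k-261) + (-(18252/25)k²+(73008/25)k-54756/25)
  -5k³-67k²+333k-261 = ((125/18252)k+725/6084)(-(18252/25)k²+(73008/25)k-54756/25) + (0)
Last nonzero remainder: -(18252/25)k²+(73008/25)k-54756/25. Dividing through by -18252/25 gives the monic gcd k²-4k+3.

k²-4k+3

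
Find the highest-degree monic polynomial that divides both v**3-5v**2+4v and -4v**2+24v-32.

v-4

Euclidean algorithm in ℚ[v]:
  v**3-5v**2+4v = (-(1/4)v-1/4)(-4v**2+24v-32) + (2v-8)
  -4v**2+24v-32 = (-2v+4)(2v-8) + (0)
Last nonzero remainder: 2v-8. Dividing through by 2 gives the monic gcd v-4.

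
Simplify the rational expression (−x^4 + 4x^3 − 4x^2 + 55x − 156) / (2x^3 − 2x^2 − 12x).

(−x^3 + x^2 − x + 52)/(2x^2 + 4x)

By polynomial division,
  −x^4 + 4x^3 − 4x^2 + 55x − 156 = (−(1/2)x + 3/2)(2x^3 − 2x^2 − 12x) + (−7x^2 + 73x − 156)
  2x^3 − 2x^2 − 12x = (−(2/7)x − 132/49)(−7x^2 + 73x − 156) + ((6864/49)x − 20592/49)
  −7x^2 + 73x − 156 = (−(343/6864)x + 49/132)((6864/49)x − 20592/49) + (0)
Last nonzero remainder: (6864/49)x − 20592/49. Dividing through by 6864/49 gives the monic gcd x − 3.
Cancel x − 3 from numerator and denominator to get the reduced form.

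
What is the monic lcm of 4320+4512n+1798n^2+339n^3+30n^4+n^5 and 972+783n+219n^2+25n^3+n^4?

Apply the Euclidean algorithm:
  n^5+30n^4+339n^3+1798n^2+4512n+4320 = (n+5)(n^4+25n^3+219n^2+783n+972) + (-5n^3-80n^2-375n-540)
  n^4+25n^3+219n^2+783n+972 = (-(1/5)n-9/5)(-5n^3-80n^2-375n-540) + (0)
Last nonzero remainder: -5n^3-80n^2-375n-540. Dividing through by -5 gives the monic gcd n^3+16n^2+75n+108.
Then lcm(f, g) = f·g / gcd(f, g); expanding and making the result monic gives the answer.

38880+44928n+20694n^2+4849n^3+609n^4+39n^5+n^6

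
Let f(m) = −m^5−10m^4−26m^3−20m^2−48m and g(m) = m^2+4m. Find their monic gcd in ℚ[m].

Repeated division with remainder:
  −m^5−10m^4−26m^3−20m^2−48m = (−m^3−6m^2−2m−12)(m^2+4m) + (0)
The last nonzero remainder m^2+4m is already monic.

m^2+4m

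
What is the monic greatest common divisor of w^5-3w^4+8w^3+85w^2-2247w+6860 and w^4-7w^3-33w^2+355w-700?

Euclidean algorithm in ℚ[w]:
  w^5-3w^4+8w^3+85w^2-2247w+6860 = (w+4)(w^4-7w^3-33w^2+355w-700) + (69w^3-138w^2-2967w+9660)
  w^4-7w^3-33w^2+355w-700 = ((1/69)w-5/69)(69w^3-138w^2-2967w+9660) + (0)
Last nonzero remainder: 69w^3-138w^2-2967w+9660. Dividing through by 69 gives the monic gcd w^3-2w^2-43w+140.

w^3-2w^2-43w+140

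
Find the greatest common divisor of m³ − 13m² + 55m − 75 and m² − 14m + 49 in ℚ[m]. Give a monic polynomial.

Apply the Euclidean algorithm:
  m³ − 13m² + 55m − 75 = (m + 1)(m² − 14m + 49) + (20m − 124)
  m² − 14m + 49 = ((1/20)m − 39/100)(20m − 124) + (16/25)
  20m − 124 = ((125/4)m − 775/4)(16/25) + (0)
The last nonzero remainder is the constant 16/25, so the polynomials are coprime and gcd = 1.

1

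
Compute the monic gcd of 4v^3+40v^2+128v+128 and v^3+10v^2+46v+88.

v+4

Apply the Euclidean algorithm:
  4v^3+40v^2+128v+128 = (4)(v^3+10v^2+46v+88) + (-56v-224)
  v^3+10v^2+46v+88 = (-(1/56)v^2-(3/28)v-11/28)(-56v-224) + (0)
Last nonzero remainder: -56v-224. Dividing through by -56 gives the monic gcd v+4.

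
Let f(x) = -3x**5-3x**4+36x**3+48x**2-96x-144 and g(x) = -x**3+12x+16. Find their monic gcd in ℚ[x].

x**2+4x+4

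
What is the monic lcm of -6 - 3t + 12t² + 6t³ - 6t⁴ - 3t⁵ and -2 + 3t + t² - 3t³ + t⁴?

-4 + 9t² - 6t⁴ + t⁶

Euclidean algorithm in ℚ[t]:
  -3t⁵ - 6t⁴ + 6t³ + 12t² - 3t - 6 = (-3t - 15)(t⁴ - 3t³ + t² + 3t - 2) + (-36t³ + 36t² + 36t - 36)
  t⁴ - 3t³ + t² + 3t - 2 = (-(1/36)t + 1/18)(-36t³ + 36t² + 36t - 36) + (0)
Last nonzero remainder: -36t³ + 36t² + 36t - 36. Dividing through by -36 gives the monic gcd t³ - t² - t + 1.
Then lcm(f, g) = f·g / gcd(f, g); expanding and making the result monic gives the answer.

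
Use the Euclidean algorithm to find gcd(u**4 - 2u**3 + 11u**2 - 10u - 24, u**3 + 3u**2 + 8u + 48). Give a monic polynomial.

By polynomial division,
  u**4 - 2u**3 + 11u**2 - 10u - 24 = (u - 5)(u**3 + 3u**2 + 8u + 48) + (18u**2 - 18u + 216)
  u**3 + 3u**2 + 8u + 48 = ((1/18)u + 2/9)(18u**2 - 18u + 216) + (0)
Last nonzero remainder: 18u**2 - 18u + 216. Dividing through by 18 gives the monic gcd u**2 - u + 12.

u**2 - u + 12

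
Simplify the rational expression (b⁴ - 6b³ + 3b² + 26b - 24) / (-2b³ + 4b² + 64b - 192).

(-b³ + 2b² + 5b - 6)/(2b² + 4b - 48)

Repeated division with remainder:
  b⁴ - 6b³ + 3b² + 26b - 24 = (-(1/2)b + 2)(-2b³ + 4b² + 64b - 192) + (27b² - 198b + 360)
  -2b³ + 4b² + 64b - 192 = (-(2/27)b - 32/81)(27b² - 198b + 360) + ((112/9)b - 448/9)
  27b² - 198b + 360 = ((243/112)b - 405/56)((112/9)b - 448/9) + (0)
Last nonzero remainder: (112/9)b - 448/9. Dividing through by 112/9 gives the monic gcd b - 4.
Cancel b - 4 from numerator and denominator to get the reduced form.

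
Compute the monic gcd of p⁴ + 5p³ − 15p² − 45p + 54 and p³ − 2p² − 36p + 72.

p + 6

Euclidean algorithm in ℚ[p]:
  p⁴ + 5p³ − 15p² − 45p + 54 = (p + 7)(p³ − 2p² − 36p + 72) + (35p² + 135p − 450)
  p³ − 2p² − 36p + 72 = ((1/35)p − 41/245)(35p² + 135p − 450) + (−(27/49)p − 162/49)
  35p² + 135p − 450 = (−(1715/27)p + 1225/9)(−(27/49)p − 162/49) + (0)
Last nonzero remainder: −(27/49)p − 162/49. Dividing through by −27/49 gives the monic gcd p + 6.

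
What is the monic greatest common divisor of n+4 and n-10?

1

Apply the Euclidean algorithm:
  n+4 = (n-10) + (14)
  n-10 = ((1/14)n-5/7)(14) + (0)
The last nonzero remainder is the constant 14, so the polynomials are coprime and gcd = 1.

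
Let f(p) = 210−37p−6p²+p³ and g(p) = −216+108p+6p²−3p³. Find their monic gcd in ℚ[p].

6+p

Apply the Euclidean algorithm:
  p³−6p²−37p+210 = (−1/3)(−3p³+6p²+108p−216) + (−4p²−p+138)
  −3p³+6p²+108p−216 = ((3/4)p−27/16)(−4p²−p+138) + ((45/16)p+135/8)
  −4p²−p+138 = (−(64/45)p+368/45)((45/16)p+135/8) + (0)
Last nonzero remainder: (45/16)p+135/8. Dividing through by 45/16 gives the monic gcd p+6.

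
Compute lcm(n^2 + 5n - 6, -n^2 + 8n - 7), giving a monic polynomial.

n^3 - 2n^2 - 41n + 42

Apply the Euclidean algorithm:
  n^2 + 5n - 6 = (-1)(-n^2 + 8n - 7) + (13n - 13)
  -n^2 + 8n - 7 = (-(1/13)n + 7/13)(13n - 13) + (0)
Last nonzero remainder: 13n - 13. Dividing through by 13 gives the monic gcd n - 1.
Then lcm(f, g) = f·g / gcd(f, g); expanding and making the result monic gives the answer.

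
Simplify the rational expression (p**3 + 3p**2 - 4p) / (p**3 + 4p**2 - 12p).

(p**2 + 3p - 4)/(p**2 + 4p - 12)

By polynomial division,
  p**3 + 3p**2 - 4p = (p**3 + 4p**2 - 12p) + (-p**2 + 8p)
  p**3 + 4p**2 - 12p = (-p - 12)(-p**2 + 8p) + (84p)
  -p**2 + 8p = (-(1/84)p + 2/21)(84p) + (0)
Last nonzero remainder: 84p. Dividing through by 84 gives the monic gcd p.
Cancel p from numerator and denominator to get the reduced form.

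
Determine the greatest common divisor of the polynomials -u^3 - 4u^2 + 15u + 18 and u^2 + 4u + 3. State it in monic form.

By polynomial division,
  -u^3 - 4u^2 + 15u + 18 = (-u)(u^2 + 4u + 3) + (18u + 18)
  u^2 + 4u + 3 = ((1/18)u + 1/6)(18u + 18) + (0)
Last nonzero remainder: 18u + 18. Dividing through by 18 gives the monic gcd u + 1.

u + 1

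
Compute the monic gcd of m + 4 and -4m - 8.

1

Euclidean algorithm in ℚ[m]:
  m + 4 = (-1/4)(-4m - 8) + (2)
  -4m - 8 = (-2m - 4)(2) + (0)
The last nonzero remainder is the constant 2, so the polynomials are coprime and gcd = 1.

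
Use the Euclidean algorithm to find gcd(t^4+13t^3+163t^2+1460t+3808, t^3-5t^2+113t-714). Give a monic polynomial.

By polynomial division,
  t^4+13t^3+163t^2+1460t+3808 = (t+18)(t^3-5t^2+113t-714) + (140t^2+140t+16660)
  t^3-5t^2+113t-714 = ((1/140)t-3/70)(140t^2+140t+16660) + (0)
Last nonzero remainder: 140t^2+140t+16660. Dividing through by 140 gives the monic gcd t^2+t+119.

t^2+t+119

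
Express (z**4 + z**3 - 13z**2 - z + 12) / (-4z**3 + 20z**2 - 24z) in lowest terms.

(-z**3 - 4z**2 + z + 4)/(4z**2 - 8z)

Repeated division with remainder:
  z**4 + z**3 - 13z**2 - z + 12 = (-(1/4)z - 3/2)(-4z**3 + 20z**2 - 24z) + (11z**2 - 37z + 12)
  -4z**3 + 20z**2 - 24z = (-(4/11)z + 72/121)(11z**2 - 37z + 12) + ((288/121)z - 864/121)
  11z**2 - 37z + 12 = ((1331/288)z - 121/72)((288/121)z - 864/121) + (0)
Last nonzero remainder: (288/121)z - 864/121. Dividing through by 288/121 gives the monic gcd z - 3.
Cancel z - 3 from numerator and denominator to get the reduced form.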